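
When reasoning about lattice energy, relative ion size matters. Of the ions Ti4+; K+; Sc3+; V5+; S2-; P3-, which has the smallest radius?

These species are isoelectronic with 18 electrons. The only difference is the number of protons: V5+ (Z=23), Ti4+ (Z=22), Sc3+ (Z=21), K+ (Z=19), S2- (Z=16), P3- (Z=15). The strongest nuclear pull (V5+) gives the smallest ion.

V5+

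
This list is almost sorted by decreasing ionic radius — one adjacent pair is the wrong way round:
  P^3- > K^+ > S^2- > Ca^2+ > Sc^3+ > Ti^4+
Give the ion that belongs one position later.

K^+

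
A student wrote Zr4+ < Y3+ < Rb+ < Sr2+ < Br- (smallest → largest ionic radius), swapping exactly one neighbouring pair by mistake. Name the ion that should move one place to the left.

Sr2+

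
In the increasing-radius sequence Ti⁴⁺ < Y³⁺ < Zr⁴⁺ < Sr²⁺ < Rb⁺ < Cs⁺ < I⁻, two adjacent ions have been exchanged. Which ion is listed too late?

Check each adjacent pair. Y³⁺ and Zr⁴⁺ are reversed: they are isoelectronic (36 e⁻) and Zr has more protons than Y (40 vs 39), making Zr⁴⁺ smaller. No other neighbouring pair contradicts the periodic trends, so Zr⁴⁺ is the ion listed too late.

Zr⁴⁺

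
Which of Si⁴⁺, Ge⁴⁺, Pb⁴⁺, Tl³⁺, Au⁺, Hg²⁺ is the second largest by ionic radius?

Tabulating Z and e⁻: Si⁴⁺: 10 e⁻, Z=14, Ge⁴⁺: 28 e⁻, Z=32, Pb⁴⁺: 78 e⁻, Z=82, Tl³⁺: 78 e⁻, Z=81, Hg²⁺: 78 e⁻, Z=80, Au⁺: 78 e⁻, Z=79. Si⁴⁺ < Ge⁴⁺ (same group, period 3 vs 4); Ge⁴⁺ < Pb⁴⁺ (same group, period 4 vs 6); Pb⁴⁺ < Tl³⁺ (isoelectronic, higher Z=82 is smaller); Tl³⁺ < Hg²⁺ (isoelectronic, higher Z=81 is smaller); Hg²⁺ < Au⁺ (isoelectronic, higher Z=80 is smaller).
Full ascending order: Si⁴⁺ < Ge⁴⁺ < Pb⁴⁺ < Tl³⁺ < Hg²⁺ < Au⁺. Counting from the largest, position 2 is Hg²⁺.

Hg²⁺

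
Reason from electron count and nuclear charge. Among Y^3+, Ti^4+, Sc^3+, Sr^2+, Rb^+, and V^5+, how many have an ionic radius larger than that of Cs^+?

0

V^5+: 18 e⁻, Z=23, Ti^4+: 18 e⁻, Z=22, Sc^3+: 18 e⁻, Z=21, Y^3+: 36 e⁻, Z=39, Sr^2+: 36 e⁻, Z=38, Rb^+: 36 e⁻, Z=37, Cs^+: 54 e⁻, Z=55. V^5+ < Ti^4+ (isoelectronic, higher Z=23 is smaller); Ti^4+ < Sc^3+ (both 18 e⁻, Z=22>21); Sc^3+ < Y^3+ (same group, period 4 vs 5); Y^3+ < Sr^2+ (both 36 e⁻, Z=39>38); Sr^2+ < Rb^+ (isoelectronic, higher Z=38 is smaller); Rb^+ < Cs^+ (same group, period 5 vs 6).
Overall: V^5+ < Ti^4+ < Sc^3+ < Y^3+ < Sr^2+ < Rb^+ < Cs^+. Cs^+ has 6 below it and 0 above. Count: 0.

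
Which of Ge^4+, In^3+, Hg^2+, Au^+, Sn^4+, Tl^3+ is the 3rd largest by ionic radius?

Tl^3+

First list Z and electron count for each: Ge^4+: 28 e⁻, Z=32, Sn^4+: 46 e⁻, Z=50, In^3+: 46 e⁻, Z=49, Tl^3+: 78 e⁻, Z=81, Hg^2+: 78 e⁻, Z=80, Au^+: 78 e⁻, Z=79. Ge^4+ < Sn^4+ (same group, 1 shell fewer); Sn^4+ < In^3+ (isoelectronic, higher Z=50 is smaller); In^3+ < Tl^3+ (same group, 1 shell fewer); Tl^3+ < Hg^2+ (isoelectronic, higher Z=81 is smaller); Hg^2+ < Au^+ (isoelectronic, higher Z=80 is smaller).
That gives Ge^4+ < Sn^4+ < In^3+ < Tl^3+ < Hg^2+ < Au^+. From the largest end, number 3 is Tl^3+.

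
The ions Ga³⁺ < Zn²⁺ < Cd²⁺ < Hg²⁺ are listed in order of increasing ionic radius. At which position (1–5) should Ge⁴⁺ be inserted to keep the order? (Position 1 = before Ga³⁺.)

1

First list Z and electron count for each: Ge⁴⁺ (Z=32, 28 e⁻), Ga³⁺ (Z=31, 28 e⁻), Zn²⁺ (Z=30, 28 e⁻), Cd²⁺ (Z=48, 46 e⁻), Hg²⁺ (Z=80, 78 e⁻). Ge⁴⁺ < Ga³⁺ (both 28 e⁻, Z=32>31); Ga³⁺ < Zn²⁺ (both 28 e⁻, Z=31>30); Zn²⁺ < Cd²⁺ (same group, period 4 vs 5); Cd²⁺ < Hg²⁺ (same group, 1 shell fewer).
The complete sequence is Ge⁴⁺ < Ga³⁺ < Zn²⁺ < Cd²⁺ < Hg²⁺. Ge⁴⁺ sits at position 1.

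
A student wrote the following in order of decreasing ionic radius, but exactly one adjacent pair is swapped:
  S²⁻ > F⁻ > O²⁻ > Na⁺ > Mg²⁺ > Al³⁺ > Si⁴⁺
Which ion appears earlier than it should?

F⁻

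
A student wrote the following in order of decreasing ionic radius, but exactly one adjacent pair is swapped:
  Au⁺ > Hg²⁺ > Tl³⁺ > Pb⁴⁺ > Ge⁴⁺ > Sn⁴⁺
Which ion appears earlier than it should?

Ge⁴⁺

Scanning neighbour by neighbour, only Ge⁴⁺/Sn⁴⁺ violates a trend: Ge⁴⁺ and Sn⁴⁺ are in one column with the same charge; the lighter period-4 ion has one fewer shell and is smaller. That makes Ge⁴⁺ the one sitting a position early relative to where it belongs.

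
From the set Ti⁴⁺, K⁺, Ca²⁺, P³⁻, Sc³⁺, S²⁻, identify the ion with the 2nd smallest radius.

Sc³⁺

Isoelectronic series (18 e⁻ each). Size is set by nuclear charge: more protons means a smaller ion. Ti⁴⁺ (Z=22), Sc³⁺ (Z=21), Ca²⁺ (Z=20), K⁺ (Z=19), S²⁻ (Z=16), P³⁻ (Z=15).
That gives Ti⁴⁺ < Sc³⁺ < Ca²⁺ < K⁺ < S²⁻ < P³⁻. From the smallest end, number 2 is Sc³⁺.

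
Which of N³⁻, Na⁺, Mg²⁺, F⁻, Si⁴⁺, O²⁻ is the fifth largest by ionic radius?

Mg²⁺

All of these have 10 electrons (isoelectronic). With the same electron cloud, the ion with the most protons pulls it in tightest. Nuclear charges: Si⁴⁺ (Z=14), Mg²⁺ (Z=12), Na⁺ (Z=11), F⁻ (Z=9), O²⁻ (Z=8), N³⁻ (Z=7). Highest Z is smallest.
Ordering: Si⁴⁺ < Mg²⁺ < Na⁺ < F⁻ < O²⁻ < N³⁻. The fifth largest is Mg²⁺.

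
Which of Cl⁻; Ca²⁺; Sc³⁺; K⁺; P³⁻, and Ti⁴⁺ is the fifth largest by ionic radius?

Sc³⁺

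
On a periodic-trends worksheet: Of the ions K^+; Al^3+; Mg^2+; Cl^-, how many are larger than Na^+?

2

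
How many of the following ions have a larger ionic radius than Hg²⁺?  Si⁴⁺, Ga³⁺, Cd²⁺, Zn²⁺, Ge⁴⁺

Si⁴⁺: 10 e⁻, Z=14, Ge⁴⁺: 28 e⁻, Z=32, Ga³⁺: 28 e⁻, Z=31, Zn²⁺: 28 e⁻, Z=30, Cd²⁺: 46 e⁻, Z=48, Hg²⁺: 78 e⁻, Z=80. Si⁴⁺ < Ge⁴⁺ (same group, period 3 vs 4); Ge⁴⁺ < Ga³⁺ (both 28 e⁻, Z=32>31); Ga³⁺ < Zn²⁺ (both 28 e⁻, Z=31>30); Zn²⁺ < Cd²⁺ (same group, period 4 vs 5); Cd²⁺ < Hg²⁺ (same group, period 5 vs 6).
Overall: Si⁴⁺ < Ge⁴⁺ < Ga³⁺ < Zn²⁺ < Cd²⁺ < Hg²⁺. Hg²⁺ has 5 below it and 0 above. So 0 are larger.

0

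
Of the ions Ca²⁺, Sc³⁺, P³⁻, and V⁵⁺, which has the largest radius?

These species are isoelectronic with 18 electrons. The only difference is the number of protons: V⁵⁺ (Z=23), Sc³⁺ (Z=21), Ca²⁺ (Z=20), P³⁻ (Z=15). The strongest nuclear pull (V⁵⁺) gives the smallest ion.

P³⁻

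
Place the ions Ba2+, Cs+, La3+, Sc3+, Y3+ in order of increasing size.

First list Z and electron count for each: Sc3+ (Z=21, 18 e⁻), Y3+ (Z=39, 36 e⁻), La3+ (Z=57, 54 e⁻), Ba2+ (Z=56, 54 e⁻), Cs+ (Z=55, 54 e⁻). Sc3+ < Y3+ (same group, period 4 vs 5); Y3+ < La3+ (same group, period 5 vs 6); La3+ < Ba2+ (both 54 e⁻, Z=57>56); Ba2+ < Cs+ (both 54 e⁻, Z=56>55).

Sc3+ < Y3+ < La3+ < Ba2+ < Cs+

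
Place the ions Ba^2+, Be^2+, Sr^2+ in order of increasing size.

All are in the same group with charge +2. Radius grows down the group as n (the outermost shell) increases.

Be^2+ < Sr^2+ < Ba^2+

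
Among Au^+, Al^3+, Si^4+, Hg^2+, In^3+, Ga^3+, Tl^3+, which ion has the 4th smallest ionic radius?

In^3+

First list Z and electron count for each: Si^4+ has 10 e⁻ (Z=14), Al^3+ has 10 e⁻ (Z=13), Ga^3+ has 28 e⁻ (Z=31), In^3+ has 46 e⁻ (Z=49), Tl^3+ has 78 e⁻ (Z=81), Hg^2+ has 78 e⁻ (Z=80), Au^+ has 78 e⁻ (Z=79). Si^4+ < Al^3+ (isoelectronic, higher Z=14 is smaller); Al^3+ < Ga^3+ (same group, 1 shell fewer); Ga^3+ < In^3+ (same group, period 4 vs 5); In^3+ < Tl^3+ (same group, 1 shell fewer); Tl^3+ < Hg^2+ (isoelectronic, higher Z=81 is smaller); Hg^2+ < Au^+ (both 78 e⁻, Z=80>79).
Ordering: Si^4+ < Al^3+ < Ga^3+ < In^3+ < Tl^3+ < Hg^2+ < Au^+. The 4th smallest is In^3+.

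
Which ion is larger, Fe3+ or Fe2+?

For a single element, ionic radius drops as positive charge rises — Fe3+ < Fe2+.

Fe2+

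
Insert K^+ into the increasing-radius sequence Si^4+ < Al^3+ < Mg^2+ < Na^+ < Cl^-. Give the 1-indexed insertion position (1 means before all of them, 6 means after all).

Tabulating Z and e⁻: Si^4+: 10 e⁻, Z=14, Al^3+: 10 e⁻, Z=13, Mg^2+: 10 e⁻, Z=12, Na^+: 10 e⁻, Z=11, K^+: 18 e⁻, Z=19, Cl^-: 18 e⁻, Z=17. Si^4+ < Al^3+ (both 10 e⁻, Z=14>13); Al^3+ < Mg^2+ (both 10 e⁻, Z=13>12); Mg^2+ < Na^+ (isoelectronic, higher Z=12 is smaller); Na^+ < K^+ (same group, period 3 vs 4); K^+ < Cl^- (both 18 e⁻, Z=19>17).
Putting K^+ in gives Si^4+ < Al^3+ < Mg^2+ < Na^+ < K^+ < Cl^-; it lands at slot 5.

5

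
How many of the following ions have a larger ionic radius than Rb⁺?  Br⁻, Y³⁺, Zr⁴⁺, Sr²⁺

Each ion has 36 electrons. The ranking follows nuclear charge in reverse — greater Z gives a smaller radius. Zr⁴⁺ (Z=40), Y³⁺ (Z=39), Sr²⁺ (Z=38), Rb⁺ (Z=37), Br⁻ (Z=35).
Placing each against Rb⁺: smaller — Zr⁴⁺, Y³⁺, Sr²⁺; larger — Br⁻. Count: 1.

1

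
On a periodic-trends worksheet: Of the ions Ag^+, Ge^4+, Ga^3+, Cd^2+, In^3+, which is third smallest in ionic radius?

Tabulating Z and e⁻: Ge^4+: 28 e⁻, Z=32, Ga^3+: 28 e⁻, Z=31, In^3+: 46 e⁻, Z=49, Cd^2+: 46 e⁻, Z=48, Ag^+: 46 e⁻, Z=47. Ge^4+ < Ga^3+ (both 28 e⁻, Z=32>31); Ga^3+ < In^3+ (same group, 1 shell fewer); In^3+ < Cd^2+ (both 46 e⁻, Z=49>48); Cd^2+ < Ag^+ (isoelectronic, higher Z=48 is smaller).
Ordering: Ge^4+ < Ga^3+ < In^3+ < Cd^2+ < Ag^+. The third smallest is In^3+.

In^3+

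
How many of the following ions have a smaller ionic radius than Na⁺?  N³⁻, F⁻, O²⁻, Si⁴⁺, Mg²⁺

2

Each ion has 10 electrons. The ranking follows nuclear charge in reverse — greater Z gives a smaller radius. Si⁴⁺ (Z=14), Mg²⁺ (Z=12), Na⁺ (Z=11), F⁻ (Z=9), O²⁻ (Z=8), N³⁻ (Z=7).
Overall: Si⁴⁺ < Mg²⁺ < Na⁺ < F⁻ < O²⁻ < N³⁻. Na⁺ has 2 below it and 3 above. That's 2.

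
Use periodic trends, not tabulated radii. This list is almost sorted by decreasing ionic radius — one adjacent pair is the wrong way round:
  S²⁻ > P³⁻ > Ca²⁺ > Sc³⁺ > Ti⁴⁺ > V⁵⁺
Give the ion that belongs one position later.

S²⁻

Compare adjacent ions: S²⁻ and P³⁻ share 18 electrons; the higher nuclear charge on S (Z=16) contracts it more, so S²⁻ < P³⁻ — yet in this decreasing list S²⁻ sits before P³⁻. Nothing else is reversed, so S²⁻ should move one place to the right.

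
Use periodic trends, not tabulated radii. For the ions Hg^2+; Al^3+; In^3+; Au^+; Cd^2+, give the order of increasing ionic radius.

Electron counts and nuclear charges: Al^3+ has 10 e⁻ (Z=13), In^3+ has 46 e⁻ (Z=49), Cd^2+ has 46 e⁻ (Z=48), Hg^2+ has 78 e⁻ (Z=80), Au^+ has 78 e⁻ (Z=79). Al^3+ < In^3+ (same group, period 3 vs 5); In^3+ < Cd^2+ (both 46 e⁻, Z=49>48); Cd^2+ < Hg^2+ (same group, 1 shell fewer); Hg^2+ < Au^+ (both 78 e⁻, Z=80>79).

Al^3+ < In^3+ < Cd^2+ < Hg^2+ < Au^+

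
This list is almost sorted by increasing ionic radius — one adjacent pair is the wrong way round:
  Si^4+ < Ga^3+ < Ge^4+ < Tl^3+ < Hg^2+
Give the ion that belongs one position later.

Ga^3+

Scanning neighbour by neighbour, only Ga^3+/Ge^4+ violates a trend: Ge^4+ and Ga^3+ share 28 electrons; the higher nuclear charge on Ge (Z=32) contracts it more, so Ge^4+ < Ga^3+. That makes Ga^3+ the one sitting a position early relative to where it belongs.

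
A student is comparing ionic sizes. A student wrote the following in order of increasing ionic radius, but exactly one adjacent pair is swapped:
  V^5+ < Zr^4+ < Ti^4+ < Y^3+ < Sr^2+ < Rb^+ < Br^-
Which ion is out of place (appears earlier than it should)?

Zr^4+

Check each adjacent pair. Zr^4+ and Ti^4+ are reversed: same group and charge — period 4 sits above period 5, so Ti^4+ is smaller. No other neighbouring pair contradicts the periodic trends, so Zr^4+ is the ion listed too early.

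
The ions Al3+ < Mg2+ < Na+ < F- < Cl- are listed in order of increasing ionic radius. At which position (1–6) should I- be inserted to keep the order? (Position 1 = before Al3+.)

6

Tabulating Z and e⁻: Al3+ has 10 e⁻ (Z=13), Mg2+ has 10 e⁻ (Z=12), Na+ has 10 e⁻ (Z=11), F- has 10 e⁻ (Z=9), Cl- has 18 e⁻ (Z=17), I- has 54 e⁻ (Z=53). Al3+ < Mg2+ (both 10 e⁻, Z=13>12); Mg2+ < Na+ (both 10 e⁻, Z=12>11); Na+ < F- (isoelectronic, higher Z=11 is smaller); F- < Cl- (same group, 1 shell fewer); Cl- < I- (same group, period 3 vs 5).
Merged order: Al3+ < Mg2+ < Na+ < F- < Cl- < I- — I- is number 6.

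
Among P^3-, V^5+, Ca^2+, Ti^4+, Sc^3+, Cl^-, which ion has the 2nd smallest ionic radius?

Isoelectronic series (18 e⁻ each). Size is set by nuclear charge: more protons means a smaller ion. V^5+ (Z=23), Ti^4+ (Z=22), Sc^3+ (Z=21), Ca^2+ (Z=20), Cl^- (Z=17), P^3- (Z=15).
So the order is V^5+ < Ti^4+ < Sc^3+ < Ca^2+ < Cl^- < P^3-; the 2nd-smallest ion is Ti^4+.

Ti^4+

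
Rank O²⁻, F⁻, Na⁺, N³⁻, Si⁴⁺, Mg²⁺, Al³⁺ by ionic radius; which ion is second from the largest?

O²⁻

These species are isoelectronic with 10 electrons. The only difference is the number of protons: Si⁴⁺ (Z=14), Al³⁺ (Z=13), Mg²⁺ (Z=12), Na⁺ (Z=11), F⁻ (Z=9), O²⁻ (Z=8), N³⁻ (Z=7). The strongest nuclear pull (Si⁴⁺) gives the smallest ion.
That gives Si⁴⁺ < Al³⁺ < Mg²⁺ < Na⁺ < F⁻ < O²⁻ < N³⁻. From the largest end, number 2 is O²⁻.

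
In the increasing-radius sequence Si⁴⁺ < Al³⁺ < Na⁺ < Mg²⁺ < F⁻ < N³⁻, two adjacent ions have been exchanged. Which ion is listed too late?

Mg²⁺

The pair Na⁺, Mg²⁺ is the wrong way round — Mg²⁺ and Na⁺ share 10 electrons; the higher nuclear charge on Mg (Z=12) contracts it more, so Mg²⁺ < Na⁺. All other adjacent pairs agree with periodic trends, so Mg²⁺ is the misplaced ion.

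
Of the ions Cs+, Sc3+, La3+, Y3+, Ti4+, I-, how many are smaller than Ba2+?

4

Electron counts and nuclear charges: Ti4+ (Z=22, 18 e⁻), Sc3+ (Z=21, 18 e⁻), Y3+ (Z=39, 36 e⁻), La3+ (Z=57, 54 e⁻), Ba2+ (Z=56, 54 e⁻), Cs+ (Z=55, 54 e⁻), I- (Z=53, 54 e⁻). Ti4+ < Sc3+ (both 18 e⁻, Z=22>21); Sc3+ < Y3+ (same group, 1 shell fewer); Y3+ < La3+ (same group, period 5 vs 6); La3+ < Ba2+ (both 54 e⁻, Z=57>56); Ba2+ < Cs+ (both 54 e⁻, Z=56>55); Cs+ < I- (both 54 e⁻, Z=55>53).
Overall: Ti4+ < Sc3+ < Y3+ < La3+ < Ba2+ < Cs+ < I-. Ba2+ has 4 below it and 2 above. That's 4.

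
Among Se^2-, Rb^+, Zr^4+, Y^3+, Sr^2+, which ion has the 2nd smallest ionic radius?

These species are isoelectronic with 36 electrons. The only difference is the number of protons: Zr^4+ (Z=40), Y^3+ (Z=39), Sr^2+ (Z=38), Rb^+ (Z=37), Se^2- (Z=34). The strongest nuclear pull (Zr^4+) gives the smallest ion.
Full ascending order: Zr^4+ < Y^3+ < Sr^2+ < Rb^+ < Se^2-. Counting from the smallest, position 2 is Y^3+.

Y^3+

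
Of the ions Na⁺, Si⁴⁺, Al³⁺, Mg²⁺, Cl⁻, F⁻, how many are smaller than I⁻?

6

Electron counts and nuclear charges: Si⁴⁺: 10 e⁻, Z=14, Al³⁺: 10 e⁻, Z=13, Mg²⁺: 10 e⁻, Z=12, Na⁺: 10 e⁻, Z=11, F⁻: 10 e⁻, Z=9, Cl⁻: 18 e⁻, Z=17, I⁻: 54 e⁻, Z=53. Si⁴⁺ < Al³⁺ (isoelectronic, higher Z=14 is smaller); Al³⁺ < Mg²⁺ (both 10 e⁻, Z=13>12); Mg²⁺ < Na⁺ (isoelectronic, higher Z=12 is smaller); Na⁺ < F⁻ (isoelectronic, higher Z=11 is smaller); F⁻ < Cl⁻ (same group, period 2 vs 3); Cl⁻ < I⁻ (same group, 2 shells fewer).
Overall: Si⁴⁺ < Al³⁺ < Mg²⁺ < Na⁺ < F⁻ < Cl⁻ < I⁻. I⁻ has 6 below it and 0 above. Count: 6.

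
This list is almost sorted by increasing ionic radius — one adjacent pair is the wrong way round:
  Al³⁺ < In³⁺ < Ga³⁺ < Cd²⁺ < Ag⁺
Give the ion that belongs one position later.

In³⁺

Scanning neighbour by neighbour, only In³⁺/Ga³⁺ violates a trend: both in group 13 with the same charge; Ga³⁺ (period 4) has the smaller radius. That makes In³⁺ the one sitting a position early relative to where it belongs.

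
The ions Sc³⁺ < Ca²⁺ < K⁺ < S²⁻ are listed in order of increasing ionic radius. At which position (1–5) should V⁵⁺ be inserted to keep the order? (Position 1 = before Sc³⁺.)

Each ion has 18 electrons. The ranking follows nuclear charge in reverse — greater Z gives a smaller radius. V⁵⁺ (Z=23), Sc³⁺ (Z=21), Ca²⁺ (Z=20), K⁺ (Z=19), S²⁻ (Z=16).
With V⁵⁺ included the full order is V⁵⁺ < Sc³⁺ < Ca²⁺ < K⁺ < S²⁻, so it takes position 1.

1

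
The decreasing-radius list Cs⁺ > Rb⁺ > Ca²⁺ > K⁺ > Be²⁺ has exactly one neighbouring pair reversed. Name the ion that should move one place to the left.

K⁺

The pair Ca²⁺, K⁺ is the wrong way round — both have 18 electrons but Z(Ca)=20 > Z(K)=19, so Ca²⁺ should be the smaller of the two. All other adjacent pairs agree with periodic trends, so K⁺ is the misplaced ion.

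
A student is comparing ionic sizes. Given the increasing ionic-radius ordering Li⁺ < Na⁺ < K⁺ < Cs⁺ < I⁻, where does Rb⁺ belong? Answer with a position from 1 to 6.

Work out protons and electrons: Li⁺ (Z=3, 2 e⁻), Na⁺ (Z=11, 10 e⁻), K⁺ (Z=19, 18 e⁻), Rb⁺ (Z=37, 36 e⁻), Cs⁺ (Z=55, 54 e⁻), I⁻ (Z=53, 54 e⁻). Li⁺ < Na⁺ (same group, 1 shell fewer); Na⁺ < K⁺ (same group, period 3 vs 4); K⁺ < Rb⁺ (same group, period 4 vs 5); Rb⁺ < Cs⁺ (same group, 1 shell fewer); Cs⁺ < I⁻ (isoelectronic, higher Z=55 is smaller).
Merged order: Li⁺ < Na⁺ < K⁺ < Rb⁺ < Cs⁺ < I⁻ — Rb⁺ is number 4.

4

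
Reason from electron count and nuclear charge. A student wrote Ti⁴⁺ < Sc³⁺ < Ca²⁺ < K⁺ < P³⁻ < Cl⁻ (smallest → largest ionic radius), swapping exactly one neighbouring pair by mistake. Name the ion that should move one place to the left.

Check each adjacent pair. P³⁻ and Cl⁻ are reversed: they are isoelectronic (18 e⁻) and Cl has more protons than P (17 vs 15), making Cl⁻ smaller. No other neighbouring pair contradicts the periodic trends, so Cl⁻ is the ion listed too late.

Cl⁻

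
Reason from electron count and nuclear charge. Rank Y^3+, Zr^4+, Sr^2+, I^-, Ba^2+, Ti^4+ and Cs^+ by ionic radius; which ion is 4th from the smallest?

Ti^4+ has 18 e⁻ (Z=22), Zr^4+ has 36 e⁻ (Z=40), Y^3+ has 36 e⁻ (Z=39), Sr^2+ has 36 e⁻ (Z=38), Ba^2+ has 54 e⁻ (Z=56), Cs^+ has 54 e⁻ (Z=55), I^- has 54 e⁻ (Z=53). Ti^4+ < Zr^4+ (same group, 1 shell fewer); Zr^4+ < Y^3+ (both 36 e⁻, Z=40>39); Y^3+ < Sr^2+ (isoelectronic, higher Z=39 is smaller); Sr^2+ < Ba^2+ (same group, 1 shell fewer); Ba^2+ < Cs^+ (both 54 e⁻, Z=56>55); Cs^+ < I^- (both 54 e⁻, Z=55>53).
Full ascending order: Ti^4+ < Zr^4+ < Y^3+ < Sr^2+ < Ba^2+ < Cs^+ < I^-. Counting from the smallest, position 4 is Sr^2+.

Sr^2+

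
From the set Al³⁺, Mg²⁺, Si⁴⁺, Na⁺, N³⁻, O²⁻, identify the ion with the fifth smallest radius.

O²⁻

Each ion has 10 electrons. The ranking follows nuclear charge in reverse — greater Z gives a smaller radius. Si⁴⁺ (Z=14), Al³⁺ (Z=13), Mg²⁺ (Z=12), Na⁺ (Z=11), O²⁻ (Z=8), N³⁻ (Z=7).
Full ascending order: Si⁴⁺ < Al³⁺ < Mg²⁺ < Na⁺ < O²⁻ < N³⁻. Counting from the smallest, position 5 is O²⁻.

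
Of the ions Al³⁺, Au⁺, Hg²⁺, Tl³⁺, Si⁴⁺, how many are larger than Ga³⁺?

Work out protons and electrons: Si⁴⁺: 10 e⁻, Z=14, Al³⁺: 10 e⁻, Z=13, Ga³⁺: 28 e⁻, Z=31, Tl³⁺: 78 e⁻, Z=81, Hg²⁺: 78 e⁻, Z=80, Au⁺: 78 e⁻, Z=79. Si⁴⁺ < Al³⁺ (both 10 e⁻, Z=14>13); Al³⁺ < Ga³⁺ (same group, period 3 vs 4); Ga³⁺ < Tl³⁺ (same group, 2 shells fewer); Tl³⁺ < Hg²⁺ (both 78 e⁻, Z=81>80); Hg²⁺ < Au⁺ (isoelectronic, higher Z=80 is smaller).
Placing each against Ga³⁺: smaller — Si⁴⁺, Al³⁺; larger — Tl³⁺, Hg²⁺, Au⁺. Count: 3.

3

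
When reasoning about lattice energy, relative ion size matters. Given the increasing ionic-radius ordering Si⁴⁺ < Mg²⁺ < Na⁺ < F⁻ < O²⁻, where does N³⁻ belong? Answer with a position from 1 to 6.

Isoelectronic series (10 e⁻ each). Size is set by nuclear charge: more protons means a smaller ion. Si⁴⁺ (Z=14), Mg²⁺ (Z=12), Na⁺ (Z=11), F⁻ (Z=9), O²⁻ (Z=8), N³⁻ (Z=7).
The complete sequence is Si⁴⁺ < Mg²⁺ < Na⁺ < F⁻ < O²⁻ < N³⁻. N³⁻ sits at position 6.

6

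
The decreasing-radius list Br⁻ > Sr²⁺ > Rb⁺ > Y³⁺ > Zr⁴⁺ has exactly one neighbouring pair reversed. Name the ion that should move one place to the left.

Check each adjacent pair. Sr²⁺ and Rb⁺ are reversed: both have 36 electrons but Z(Sr)=38 > Z(Rb)=37, so Sr²⁺ should be the smaller of the two. No other neighbouring pair contradicts the periodic trends, so Rb⁺ is the ion listed too late.

Rb⁺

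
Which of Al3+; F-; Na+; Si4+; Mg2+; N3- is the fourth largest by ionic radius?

Mg2+

Each ion has 10 electrons. The ranking follows nuclear charge in reverse — greater Z gives a smaller radius. Si4+ (Z=14), Al3+ (Z=13), Mg2+ (Z=12), Na+ (Z=11), F- (Z=9), N3- (Z=7).
So the order is Si4+ < Al3+ < Mg2+ < Na+ < F- < N3-; the 4th-largest ion is Mg2+.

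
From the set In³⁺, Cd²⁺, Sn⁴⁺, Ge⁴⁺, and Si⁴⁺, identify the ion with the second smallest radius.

Si⁴⁺ has 10 e⁻ (Z=14), Ge⁴⁺ has 28 e⁻ (Z=32), Sn⁴⁺ has 46 e⁻ (Z=50), In³⁺ has 46 e⁻ (Z=49), Cd²⁺ has 46 e⁻ (Z=48). Si⁴⁺ < Ge⁴⁺ (same group, 1 shell fewer); Ge⁴⁺ < Sn⁴⁺ (same group, period 4 vs 5); Sn⁴⁺ < In³⁺ (both 46 e⁻, Z=50>49); In³⁺ < Cd²⁺ (isoelectronic, higher Z=49 is smaller).
That gives Si⁴⁺ < Ge⁴⁺ < Sn⁴⁺ < In³⁺ < Cd²⁺. From the smallest end, number 2 is Ge⁴⁺.

Ge⁴⁺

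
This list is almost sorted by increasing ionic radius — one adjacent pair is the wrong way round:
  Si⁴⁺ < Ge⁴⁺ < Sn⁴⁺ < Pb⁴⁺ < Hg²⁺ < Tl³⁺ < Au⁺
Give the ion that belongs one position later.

Hg²⁺

Check each adjacent pair. Hg²⁺ and Tl³⁺ are reversed: both have 78 electrons but Z(Tl)=81 > Z(Hg)=80, so Tl³⁺ should be the smaller of the two. No other neighbouring pair contradicts the periodic trends, so Hg²⁺ is the ion listed too early.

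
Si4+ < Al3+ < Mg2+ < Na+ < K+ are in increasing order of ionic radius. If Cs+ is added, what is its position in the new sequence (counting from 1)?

Work out protons and electrons: Si4+ has 10 e⁻ (Z=14), Al3+ has 10 e⁻ (Z=13), Mg2+ has 10 e⁻ (Z=12), Na+ has 10 e⁻ (Z=11), K+ has 18 e⁻ (Z=19), Cs+ has 54 e⁻ (Z=55). Si4+ < Al3+ (isoelectronic, higher Z=14 is smaller); Al3+ < Mg2+ (isoelectronic, higher Z=13 is smaller); Mg2+ < Na+ (isoelectronic, higher Z=12 is smaller); Na+ < K+ (same group, period 3 vs 4); K+ < Cs+ (same group, 2 shells fewer).
With Cs+ included the full order is Si4+ < Al3+ < Mg2+ < Na+ < K+ < Cs+, so it takes position 6.

6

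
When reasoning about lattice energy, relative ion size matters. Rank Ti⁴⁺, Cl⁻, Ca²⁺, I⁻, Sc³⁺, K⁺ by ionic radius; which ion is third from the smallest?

Ca²⁺

First list Z and electron count for each: Ti⁴⁺ (Z=22, 18 e⁻), Sc³⁺ (Z=21, 18 e⁻), Ca²⁺ (Z=20, 18 e⁻), K⁺ (Z=19, 18 e⁻), Cl⁻ (Z=17, 18 e⁻), I⁻ (Z=53, 54 e⁻). Ti⁴⁺ < Sc³⁺ (both 18 e⁻, Z=22>21); Sc³⁺ < Ca²⁺ (isoelectronic, higher Z=21 is smaller); Ca²⁺ < K⁺ (isoelectronic, higher Z=20 is smaller); K⁺ < Cl⁻ (both 18 e⁻, Z=19>17); Cl⁻ < I⁻ (same group, 2 shells fewer).
Full ascending order: Ti⁴⁺ < Sc³⁺ < Ca²⁺ < K⁺ < Cl⁻ < I⁻. Counting from the smallest, position 3 is Ca²⁺.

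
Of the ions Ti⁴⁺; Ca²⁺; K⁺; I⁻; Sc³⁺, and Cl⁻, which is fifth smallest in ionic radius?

Work out protons and electrons: Ti⁴⁺ has 18 e⁻ (Z=22), Sc³⁺ has 18 e⁻ (Z=21), Ca²⁺ has 18 e⁻ (Z=20), K⁺ has 18 e⁻ (Z=19), Cl⁻ has 18 e⁻ (Z=17), I⁻ has 54 e⁻ (Z=53). Ti⁴⁺ < Sc³⁺ (isoelectronic, higher Z=22 is smaller); Sc³⁺ < Ca²⁺ (isoelectronic, higher Z=21 is smaller); Ca²⁺ < K⁺ (isoelectronic, higher Z=20 is smaller); K⁺ < Cl⁻ (isoelectronic, higher Z=19 is smaller); Cl⁻ < I⁻ (same group, 2 shells fewer).
So the order is Ti⁴⁺ < Sc³⁺ < Ca²⁺ < K⁺ < Cl⁻ < I⁻; the 5th-smallest ion is Cl⁻.

Cl⁻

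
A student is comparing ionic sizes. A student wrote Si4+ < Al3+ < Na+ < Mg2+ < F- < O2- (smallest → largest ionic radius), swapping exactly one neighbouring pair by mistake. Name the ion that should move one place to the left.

Mg2+

Compare adjacent ions: Mg2+ and Na+ share 10 electrons; the higher nuclear charge on Mg (Z=12) contracts it more, so Mg2+ < Na+ — yet in this increasing list Na+ sits before Mg2+. Nothing else is reversed, so Mg2+ should move one place to the left.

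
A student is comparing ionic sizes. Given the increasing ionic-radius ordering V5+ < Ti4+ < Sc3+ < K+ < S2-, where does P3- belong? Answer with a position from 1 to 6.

6

Each ion has 18 electrons. The ranking follows nuclear charge in reverse — greater Z gives a smaller radius. V5+ (Z=23), Ti4+ (Z=22), Sc3+ (Z=21), K+ (Z=19), S2- (Z=16), P3- (Z=15).
The complete sequence is V5+ < Ti4+ < Sc3+ < K+ < S2- < P3-. P3- sits at position 6.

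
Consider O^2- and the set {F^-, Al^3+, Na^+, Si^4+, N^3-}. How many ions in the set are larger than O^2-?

All of these have 10 electrons (isoelectronic). With the same electron cloud, the ion with the most protons pulls it in tightest. Nuclear charges: Si^4+ (Z=14), Al^3+ (Z=13), Na^+ (Z=11), F^- (Z=9), O^2- (Z=8), N^3- (Z=7). Highest Z is smallest.
Overall: Si^4+ < Al^3+ < Na^+ < F^- < O^2- < N^3-. O^2- has 4 below it and 1 above. Count: 1.

1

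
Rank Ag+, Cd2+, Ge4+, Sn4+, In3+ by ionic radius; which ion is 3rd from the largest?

In3+

First list Z and electron count for each: Ge4+ has 28 e⁻ (Z=32), Sn4+ has 46 e⁻ (Z=50), In3+ has 46 e⁻ (Z=49), Cd2+ has 46 e⁻ (Z=48), Ag+ has 46 e⁻ (Z=47). Ge4+ < Sn4+ (same group, 1 shell fewer); Sn4+ < In3+ (both 46 e⁻, Z=50>49); In3+ < Cd2+ (both 46 e⁻, Z=49>48); Cd2+ < Ag+ (both 46 e⁻, Z=48>47).
That gives Ge4+ < Sn4+ < In3+ < Cd2+ < Ag+. From the largest end, number 3 is In3+.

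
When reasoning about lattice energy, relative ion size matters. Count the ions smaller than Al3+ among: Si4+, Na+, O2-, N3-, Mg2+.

These species are isoelectronic with 10 electrons. The only difference is the number of protons: Si4+ (Z=14), Al3+ (Z=13), Mg2+ (Z=12), Na+ (Z=11), O2- (Z=8), N3- (Z=7). The strongest nuclear pull (Si4+) gives the smallest ion.
Relative to Al3+, the ions that are smaller are Si4+. So 1 is smaller.

1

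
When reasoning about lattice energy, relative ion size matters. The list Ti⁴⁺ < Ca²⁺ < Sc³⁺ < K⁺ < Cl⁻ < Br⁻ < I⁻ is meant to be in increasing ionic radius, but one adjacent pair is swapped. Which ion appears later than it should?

Sc³⁺

Check each adjacent pair. Ca²⁺ and Sc³⁺ are reversed: both have 18 electrons but Z(Sc)=21 > Z(Ca)=20, so Sc³⁺ should be the smaller of the two. No other neighbouring pair contradicts the periodic trends, so Sc³⁺ is the ion listed too late.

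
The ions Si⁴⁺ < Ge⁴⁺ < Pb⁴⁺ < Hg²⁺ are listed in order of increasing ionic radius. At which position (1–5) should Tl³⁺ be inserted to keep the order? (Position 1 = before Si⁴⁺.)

4

First list Z and electron count for each: Si⁴⁺ (Z=14, 10 e⁻), Ge⁴⁺ (Z=32, 28 e⁻), Pb⁴⁺ (Z=82, 78 e⁻), Tl³⁺ (Z=81, 78 e⁻), Hg²⁺ (Z=80, 78 e⁻). Si⁴⁺ < Ge⁴⁺ (same group, 1 shell fewer); Ge⁴⁺ < Pb⁴⁺ (same group, period 4 vs 6); Pb⁴⁺ < Tl³⁺ (both 78 e⁻, Z=82>81); Tl³⁺ < Hg²⁺ (both 78 e⁻, Z=81>80).
Putting Tl³⁺ in gives Si⁴⁺ < Ge⁴⁺ < Pb⁴⁺ < Tl³⁺ < Hg²⁺; it lands at slot 4.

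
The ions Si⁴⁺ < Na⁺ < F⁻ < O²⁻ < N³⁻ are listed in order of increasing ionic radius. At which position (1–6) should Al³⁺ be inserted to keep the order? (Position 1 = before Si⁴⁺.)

2

Each ion has 10 electrons. The ranking follows nuclear charge in reverse — greater Z gives a smaller radius. Si⁴⁺ (Z=14), Al³⁺ (Z=13), Na⁺ (Z=11), F⁻ (Z=9), O²⁻ (Z=8), N³⁻ (Z=7).
Merged order: Si⁴⁺ < Al³⁺ < Na⁺ < F⁻ < O²⁻ < N³⁻ — Al³⁺ is number 2.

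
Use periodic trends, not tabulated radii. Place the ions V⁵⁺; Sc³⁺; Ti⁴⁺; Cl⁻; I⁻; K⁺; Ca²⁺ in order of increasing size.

V⁵⁺ < Ti⁴⁺ < Sc³⁺ < Ca²⁺ < K⁺ < Cl⁻ < I⁻

Tabulating Z and e⁻: V⁵⁺ (Z=23, 18 e⁻), Ti⁴⁺ (Z=22, 18 e⁻), Sc³⁺ (Z=21, 18 e⁻), Ca²⁺ (Z=20, 18 e⁻), K⁺ (Z=19, 18 e⁻), Cl⁻ (Z=17, 18 e⁻), I⁻ (Z=53, 54 e⁻). V⁵⁺ < Ti⁴⁺ (isoelectronic, higher Z=23 is smaller); Ti⁴⁺ < Sc³⁺ (both 18 e⁻, Z=22>21); Sc³⁺ < Ca²⁺ (both 18 e⁻, Z=21>20); Ca²⁺ < K⁺ (both 18 e⁻, Z=20>19); K⁺ < Cl⁻ (isoelectronic, higher Z=19 is smaller); Cl⁻ < I⁻ (same group, 2 shells fewer).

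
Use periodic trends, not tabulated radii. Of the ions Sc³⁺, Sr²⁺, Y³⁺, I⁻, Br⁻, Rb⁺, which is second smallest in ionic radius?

Y³⁺

First list Z and electron count for each: Sc³⁺ has 18 e⁻ (Z=21), Y³⁺ has 36 e⁻ (Z=39), Sr²⁺ has 36 e⁻ (Z=38), Rb⁺ has 36 e⁻ (Z=37), Br⁻ has 36 e⁻ (Z=35), I⁻ has 54 e⁻ (Z=53). Sc³⁺ < Y³⁺ (same group, 1 shell fewer); Y³⁺ < Sr²⁺ (both 36 e⁻, Z=39>38); Sr²⁺ < Rb⁺ (isoelectronic, higher Z=38 is smaller); Rb⁺ < Br⁻ (both 36 e⁻, Z=37>35); Br⁻ < I⁻ (same group, period 4 vs 5).
Full ascending order: Sc³⁺ < Y³⁺ < Sr²⁺ < Rb⁺ < Br⁻ < I⁻. Counting from the smallest, position 2 is Y³⁺.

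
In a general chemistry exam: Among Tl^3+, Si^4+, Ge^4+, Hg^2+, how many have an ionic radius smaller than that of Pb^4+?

2

Electron counts and nuclear charges: Si^4+ has 10 e⁻ (Z=14), Ge^4+ has 28 e⁻ (Z=32), Pb^4+ has 78 e⁻ (Z=82), Tl^3+ has 78 e⁻ (Z=81), Hg^2+ has 78 e⁻ (Z=80). Si^4+ < Ge^4+ (same group, period 3 vs 4); Ge^4+ < Pb^4+ (same group, period 4 vs 6); Pb^4+ < Tl^3+ (both 78 e⁻, Z=82>81); Tl^3+ < Hg^2+ (isoelectronic, higher Z=81 is smaller).
Placing each against Pb^4+: smaller — Si^4+, Ge^4+; larger — Tl^3+, Hg^2+. Count: 2.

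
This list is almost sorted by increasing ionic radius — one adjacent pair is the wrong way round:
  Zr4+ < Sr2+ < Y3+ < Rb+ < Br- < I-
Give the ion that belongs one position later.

The pair Sr2+, Y3+ is the wrong way round — both have 36 electrons but Z(Y)=39 > Z(Sr)=38, so Y3+ should be the smaller of the two. All other adjacent pairs agree with periodic trends, so Sr2+ is the misplaced ion.

Sr2+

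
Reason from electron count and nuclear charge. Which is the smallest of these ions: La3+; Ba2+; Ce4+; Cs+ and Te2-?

Isoelectronic series (54 e⁻ each). Size is set by nuclear charge: more protons means a smaller ion. Ce4+ (Z=58), La3+ (Z=57), Ba2+ (Z=56), Cs+ (Z=55), Te2- (Z=52).

Ce4+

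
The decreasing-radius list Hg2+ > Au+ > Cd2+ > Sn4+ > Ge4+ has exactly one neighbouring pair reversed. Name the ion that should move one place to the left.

Scanning neighbour by neighbour, only Hg2+/Au+ violates a trend: they are isoelectronic (78 e⁻) and Hg has more protons than Au (80 vs 79), making Hg2+ smaller. That makes Au+ the one sitting a position late relative to where it belongs.

Au+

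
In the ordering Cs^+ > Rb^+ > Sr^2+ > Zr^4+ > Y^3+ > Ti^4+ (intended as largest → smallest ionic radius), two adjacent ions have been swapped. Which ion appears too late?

Y^3+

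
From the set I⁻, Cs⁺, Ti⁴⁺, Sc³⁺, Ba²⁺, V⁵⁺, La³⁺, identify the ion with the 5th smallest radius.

Ba²⁺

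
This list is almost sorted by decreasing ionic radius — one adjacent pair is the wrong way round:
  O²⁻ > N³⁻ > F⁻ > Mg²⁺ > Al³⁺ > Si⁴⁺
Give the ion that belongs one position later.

The pair O²⁻, N³⁻ is the wrong way round — they are isoelectronic (10 e⁻) and O has more protons than N (8 vs 7), making O²⁻ smaller. All other adjacent pairs agree with periodic trends, so O²⁻ is the misplaced ion.

O²⁻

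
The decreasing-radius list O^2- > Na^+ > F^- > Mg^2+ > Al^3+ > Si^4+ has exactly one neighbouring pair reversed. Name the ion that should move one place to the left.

F^-

The pair Na^+, F^- is the wrong way round — they are isoelectronic (10 e⁻) and Na has more protons than F (11 vs 9), making Na^+ smaller. All other adjacent pairs agree with periodic trends, so F^- is the misplaced ion.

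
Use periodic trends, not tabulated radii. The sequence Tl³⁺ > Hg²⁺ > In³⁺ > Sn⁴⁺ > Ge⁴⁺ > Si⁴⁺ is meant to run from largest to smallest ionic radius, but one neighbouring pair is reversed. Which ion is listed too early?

Compare adjacent ions: they are isoelectronic (78 e⁻) and Tl has more protons than Hg (81 vs 80), making Tl³⁺ smaller — yet in this decreasing list Tl³⁺ sits before Hg²⁺. Nothing else is reversed, so Tl³⁺ should move one place to the right.

Tl³⁺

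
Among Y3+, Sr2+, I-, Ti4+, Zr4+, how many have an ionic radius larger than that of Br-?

1

Work out protons and electrons: Ti4+: 18 e⁻, Z=22, Zr4+: 36 e⁻, Z=40, Y3+: 36 e⁻, Z=39, Sr2+: 36 e⁻, Z=38, Br-: 36 e⁻, Z=35, I-: 54 e⁻, Z=53. Ti4+ < Zr4+ (same group, period 4 vs 5); Zr4+ < Y3+ (both 36 e⁻, Z=40>39); Y3+ < Sr2+ (isoelectronic, higher Z=39 is smaller); Sr2+ < Br- (isoelectronic, higher Z=38 is smaller); Br- < I- (same group, 1 shell fewer).
Ordering all of them (including Br-) by radius gives Ti4+ < Zr4+ < Y3+ < Sr2+ < Br- < I-. So 1 is larger.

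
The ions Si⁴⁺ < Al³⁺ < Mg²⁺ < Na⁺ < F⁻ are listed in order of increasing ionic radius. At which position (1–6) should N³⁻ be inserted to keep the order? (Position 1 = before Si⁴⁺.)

6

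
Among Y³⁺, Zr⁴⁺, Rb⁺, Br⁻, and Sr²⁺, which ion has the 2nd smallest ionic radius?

Isoelectronic series (36 e⁻ each). Size is set by nuclear charge: more protons means a smaller ion. Zr⁴⁺ (Z=40), Y³⁺ (Z=39), Sr²⁺ (Z=38), Rb⁺ (Z=37), Br⁻ (Z=35).
Ordering: Zr⁴⁺ < Y³⁺ < Sr²⁺ < Rb⁺ < Br⁻. The 2nd smallest is Y³⁺.

Y³⁺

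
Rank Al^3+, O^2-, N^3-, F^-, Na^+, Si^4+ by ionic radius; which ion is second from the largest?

Isoelectronic series (10 e⁻ each). Size is set by nuclear charge: more protons means a smaller ion. Si^4+ (Z=14), Al^3+ (Z=13), Na^+ (Z=11), F^- (Z=9), O^2- (Z=8), N^3- (Z=7).
Full ascending order: Si^4+ < Al^3+ < Na^+ < F^- < O^2- < N^3-. Counting from the largest, position 2 is O^2-.

O^2-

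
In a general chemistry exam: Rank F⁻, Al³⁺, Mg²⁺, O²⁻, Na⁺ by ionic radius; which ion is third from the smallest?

All of these have 10 electrons (isoelectronic). With the same electron cloud, the ion with the most protons pulls it in tightest. Nuclear charges: Al³⁺ (Z=13), Mg²⁺ (Z=12), Na⁺ (Z=11), F⁻ (Z=9), O²⁻ (Z=8). Highest Z is smallest.
So the order is Al³⁺ < Mg²⁺ < Na⁺ < F⁻ < O²⁻; the 3rd-smallest ion is Na⁺.

Na⁺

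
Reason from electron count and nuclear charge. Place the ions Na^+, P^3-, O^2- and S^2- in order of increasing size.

Na^+ < O^2- < S^2- < P^3-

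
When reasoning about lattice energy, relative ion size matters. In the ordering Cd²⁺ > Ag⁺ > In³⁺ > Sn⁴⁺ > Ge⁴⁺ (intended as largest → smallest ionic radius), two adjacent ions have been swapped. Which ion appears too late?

Ag⁺

Scanning neighbour by neighbour, only Cd²⁺/Ag⁺ violates a trend: both have 46 electrons but Z(Cd)=48 > Z(Ag)=47, so Cd²⁺ should be the smaller of the two. That makes Ag⁺ the one sitting a position late relative to where it belongs.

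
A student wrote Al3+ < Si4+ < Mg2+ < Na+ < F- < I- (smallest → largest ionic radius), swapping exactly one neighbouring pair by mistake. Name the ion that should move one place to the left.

Scanning neighbour by neighbour, only Al3+/Si4+ violates a trend: Si4+ and Al3+ share 10 electrons; the higher nuclear charge on Si (Z=14) contracts it more, so Si4+ < Al3+. That makes Si4+ the one sitting a position late relative to where it belongs.

Si4+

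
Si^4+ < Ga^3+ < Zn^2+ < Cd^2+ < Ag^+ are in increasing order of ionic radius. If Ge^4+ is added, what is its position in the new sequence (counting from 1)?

2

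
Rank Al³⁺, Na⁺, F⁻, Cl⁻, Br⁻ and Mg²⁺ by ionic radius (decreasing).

Al³⁺ (Z=13, 10 e⁻), Mg²⁺ (Z=12, 10 e⁻), Na⁺ (Z=11, 10 e⁻), F⁻ (Z=9, 10 e⁻), Cl⁻ (Z=17, 18 e⁻), Br⁻ (Z=35, 36 e⁻). Al³⁺ < Mg²⁺ (both 10 e⁻, Z=13>12); Mg²⁺ < Na⁺ (isoelectronic, higher Z=12 is smaller); Na⁺ < F⁻ (isoelectronic, higher Z=11 is smaller); F⁻ < Cl⁻ (same group, period 2 vs 3); Cl⁻ < Br⁻ (same group, period 3 vs 4).

Br⁻ > Cl⁻ > F⁻ > Na⁺ > Mg²⁺ > Al³⁺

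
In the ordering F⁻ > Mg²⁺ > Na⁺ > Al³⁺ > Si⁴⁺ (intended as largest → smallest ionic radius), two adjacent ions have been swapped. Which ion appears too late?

The pair Mg²⁺, Na⁺ is the wrong way round — Mg²⁺ and Na⁺ share 10 electrons; the higher nuclear charge on Mg (Z=12) contracts it more, so Mg²⁺ < Na⁺. All other adjacent pairs agree with periodic trends, so Na⁺ is the misplaced ion.

Na⁺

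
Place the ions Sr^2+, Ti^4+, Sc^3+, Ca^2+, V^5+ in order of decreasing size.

Electron counts and nuclear charges: V^5+ has 18 e⁻ (Z=23), Ti^4+ has 18 e⁻ (Z=22), Sc^3+ has 18 e⁻ (Z=21), Ca^2+ has 18 e⁻ (Z=20), Sr^2+ has 36 e⁻ (Z=38). V^5+ < Ti^4+ (both 18 e⁻, Z=23>22); Ti^4+ < Sc^3+ (isoelectronic, higher Z=22 is smaller); Sc^3+ < Ca^2+ (both 18 e⁻, Z=21>20); Ca^2+ < Sr^2+ (same group, period 4 vs 5).

Sr^2+ > Ca^2+ > Sc^3+ > Ti^4+ > V^5+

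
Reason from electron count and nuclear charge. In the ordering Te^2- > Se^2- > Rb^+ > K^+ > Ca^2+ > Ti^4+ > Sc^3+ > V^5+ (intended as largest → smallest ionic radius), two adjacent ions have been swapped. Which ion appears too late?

Sc^3+

Scanning neighbour by neighbour, only Ti^4+/Sc^3+ violates a trend: they are isoelectronic (18 e⁻) and Ti has more protons than Sc (22 vs 21), making Ti^4+ smaller. That makes Sc^3+ the one sitting a position late relative to where it belongs.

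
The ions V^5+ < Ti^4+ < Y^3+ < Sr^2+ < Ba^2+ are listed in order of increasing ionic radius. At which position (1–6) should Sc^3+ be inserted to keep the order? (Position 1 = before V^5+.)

Tabulating Z and e⁻: V^5+ (Z=23, 18 e⁻), Ti^4+ (Z=22, 18 e⁻), Sc^3+ (Z=21, 18 e⁻), Y^3+ (Z=39, 36 e⁻), Sr^2+ (Z=38, 36 e⁻), Ba^2+ (Z=56, 54 e⁻). V^5+ < Ti^4+ (isoelectronic, higher Z=23 is smaller); Ti^4+ < Sc^3+ (isoelectronic, higher Z=22 is smaller); Sc^3+ < Y^3+ (same group, 1 shell fewer); Y^3+ < Sr^2+ (both 36 e⁻, Z=39>38); Sr^2+ < Ba^2+ (same group, 1 shell fewer).
Merged order: V^5+ < Ti^4+ < Sc^3+ < Y^3+ < Sr^2+ < Ba^2+ — Sc^3+ is number 3.

3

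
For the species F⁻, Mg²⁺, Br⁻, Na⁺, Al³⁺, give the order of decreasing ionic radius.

Electron counts and nuclear charges: Al³⁺ (Z=13, 10 e⁻), Mg²⁺ (Z=12, 10 e⁻), Na⁺ (Z=11, 10 e⁻), F⁻ (Z=9, 10 e⁻), Br⁻ (Z=35, 36 e⁻). Al³⁺ < Mg²⁺ (isoelectronic, higher Z=13 is smaller); Mg²⁺ < Na⁺ (isoelectronic, higher Z=12 is smaller); Na⁺ < F⁻ (both 10 e⁻, Z=11>9); F⁻ < Br⁻ (same group, period 2 vs 4).

Br⁻ > F⁻ > Na⁺ > Mg²⁺ > Al³⁺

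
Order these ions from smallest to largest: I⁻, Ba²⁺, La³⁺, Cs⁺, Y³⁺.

Y³⁺ < La³⁺ < Ba²⁺ < Cs⁺ < I⁻

Tabulating Z and e⁻: Y³⁺ has 36 e⁻ (Z=39), La³⁺ has 54 e⁻ (Z=57), Ba²⁺ has 54 e⁻ (Z=56), Cs⁺ has 54 e⁻ (Z=55), I⁻ has 54 e⁻ (Z=53). Y³⁺ < La³⁺ (same group, period 5 vs 6); La³⁺ < Ba²⁺ (both 54 e⁻, Z=57>56); Ba²⁺ < Cs⁺ (both 54 e⁻, Z=56>55); Cs⁺ < I⁻ (both 54 e⁻, Z=55>53).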